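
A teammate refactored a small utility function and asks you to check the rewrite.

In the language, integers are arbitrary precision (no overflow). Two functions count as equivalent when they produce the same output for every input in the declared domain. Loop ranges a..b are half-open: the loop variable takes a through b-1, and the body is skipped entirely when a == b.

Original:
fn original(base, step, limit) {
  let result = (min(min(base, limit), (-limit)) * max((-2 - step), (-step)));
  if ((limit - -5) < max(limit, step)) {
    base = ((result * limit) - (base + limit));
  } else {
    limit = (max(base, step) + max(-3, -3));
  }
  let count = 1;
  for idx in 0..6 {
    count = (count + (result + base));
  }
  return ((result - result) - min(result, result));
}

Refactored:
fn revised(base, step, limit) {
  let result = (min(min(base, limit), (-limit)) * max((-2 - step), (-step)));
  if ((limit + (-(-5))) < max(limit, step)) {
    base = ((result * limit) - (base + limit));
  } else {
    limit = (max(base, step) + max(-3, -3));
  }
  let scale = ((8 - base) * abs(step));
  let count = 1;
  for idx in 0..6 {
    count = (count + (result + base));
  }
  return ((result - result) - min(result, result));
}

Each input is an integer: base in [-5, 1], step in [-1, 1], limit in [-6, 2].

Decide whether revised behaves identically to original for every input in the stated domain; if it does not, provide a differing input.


Side by side, the visible changes include: min/max/abs usage differs; and statement counts differ; and arithmetic usage differs; and constant usage differs; and local variable names differ.
Tracing base=0, step=0, limit=-6: original: result becomes 0; next ((limit - -5) < max(limit, step)) evaluates to true; next base becomes 6; next count becomes 1; next at idx=0:; next count becomes 7; next at idx=1:; next count becomes 13; next at idx=2:; next count becomes 19; next at idx=3:; next count becomes 25; next at idx=4:; next count becomes 31; next at idx=5:; next count becomes 37; next final value 0 | revised: result becomes 0; next ((limit + (-(-5))) < max(limit, step)) evaluates to true; next base becomes 6; next scale becomes 0; next count becomes 1; next at idx=0:; next count becomes 7; next at idx=1:; next count becomes 13; next at idx=2:; next count becomes 19; next at idx=3:; next count becomes 25; next at idx=4:; next count becomes 31; next at idx=5:; next count becomes 37; next final value 0 — matching result 0.
Every one of the 189 inputs gives matching results.
verdict: equivalent


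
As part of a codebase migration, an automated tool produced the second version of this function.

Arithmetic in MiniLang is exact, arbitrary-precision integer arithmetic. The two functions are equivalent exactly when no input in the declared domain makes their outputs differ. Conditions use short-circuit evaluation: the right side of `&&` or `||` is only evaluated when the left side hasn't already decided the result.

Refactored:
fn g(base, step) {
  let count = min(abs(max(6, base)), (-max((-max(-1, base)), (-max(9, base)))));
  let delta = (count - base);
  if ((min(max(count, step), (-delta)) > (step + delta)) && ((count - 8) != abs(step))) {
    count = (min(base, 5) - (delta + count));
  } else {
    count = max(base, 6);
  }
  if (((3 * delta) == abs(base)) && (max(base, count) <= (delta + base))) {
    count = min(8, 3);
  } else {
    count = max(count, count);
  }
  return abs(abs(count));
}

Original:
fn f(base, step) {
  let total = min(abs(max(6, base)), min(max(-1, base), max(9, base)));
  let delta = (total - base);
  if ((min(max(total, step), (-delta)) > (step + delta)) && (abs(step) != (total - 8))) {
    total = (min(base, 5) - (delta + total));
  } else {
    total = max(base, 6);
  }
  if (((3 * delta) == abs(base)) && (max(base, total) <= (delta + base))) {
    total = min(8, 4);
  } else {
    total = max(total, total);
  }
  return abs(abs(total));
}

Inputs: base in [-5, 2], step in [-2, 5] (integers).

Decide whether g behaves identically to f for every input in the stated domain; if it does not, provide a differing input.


Run the pair on base=0, step=-2.
f: total=0, then delta=0, then ((min(max(total, step), (-delta)) > (step + delta)) && (abs(step) != (total - 8))) is true, then total=0, then (((3 * delta) == abs(base)) && (max(base, total) <= (delta + base))) is true, then total=4, then returns 4
g: count=0, then delta=0, then ((min(max(count, step), (-delta)) > (step + delta)) && ((count - 8) != abs(step))) is true, then count=0, then (((3 * delta) == abs(base)) && (max(base, count) <= (delta + base))) is true, then count=3, then returns 3
4 vs 3 — the two versions disagree here.
verdict: not equivalent; witness: base=0, step=-2


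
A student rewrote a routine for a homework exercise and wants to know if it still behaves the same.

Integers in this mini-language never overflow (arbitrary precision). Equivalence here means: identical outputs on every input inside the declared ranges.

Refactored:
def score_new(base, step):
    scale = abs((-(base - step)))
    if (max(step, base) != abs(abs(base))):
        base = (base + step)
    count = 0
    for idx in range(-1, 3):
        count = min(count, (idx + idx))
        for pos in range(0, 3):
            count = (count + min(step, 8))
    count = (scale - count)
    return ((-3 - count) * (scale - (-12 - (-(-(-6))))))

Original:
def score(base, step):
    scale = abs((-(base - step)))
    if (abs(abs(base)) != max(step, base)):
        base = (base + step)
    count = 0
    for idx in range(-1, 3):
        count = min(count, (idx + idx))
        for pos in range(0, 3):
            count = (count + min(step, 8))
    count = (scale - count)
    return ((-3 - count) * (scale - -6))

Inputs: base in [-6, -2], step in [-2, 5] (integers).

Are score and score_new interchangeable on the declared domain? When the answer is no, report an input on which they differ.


Differences: arithmetic usage differs, and constant usage differs — yet all 40 inputs agree.
verdict: equivalent


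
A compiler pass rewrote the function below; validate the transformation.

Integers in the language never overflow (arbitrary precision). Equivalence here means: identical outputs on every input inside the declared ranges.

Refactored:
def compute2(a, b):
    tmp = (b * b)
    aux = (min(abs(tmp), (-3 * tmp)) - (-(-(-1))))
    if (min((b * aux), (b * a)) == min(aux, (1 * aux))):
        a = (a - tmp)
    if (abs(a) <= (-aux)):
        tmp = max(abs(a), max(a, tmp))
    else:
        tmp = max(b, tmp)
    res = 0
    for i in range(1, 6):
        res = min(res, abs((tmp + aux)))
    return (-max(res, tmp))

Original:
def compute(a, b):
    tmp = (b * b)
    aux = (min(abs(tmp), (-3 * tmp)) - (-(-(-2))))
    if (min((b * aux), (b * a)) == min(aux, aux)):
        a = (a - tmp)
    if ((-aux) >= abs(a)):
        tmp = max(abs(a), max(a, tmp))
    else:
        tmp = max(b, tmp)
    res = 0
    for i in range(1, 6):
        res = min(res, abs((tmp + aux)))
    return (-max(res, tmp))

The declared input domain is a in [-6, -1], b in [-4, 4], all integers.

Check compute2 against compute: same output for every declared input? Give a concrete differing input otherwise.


Not equivalent: a=-2, b=-1 separates them (-1 vs -2).
compute: tmp = 1; aux = -1; (min((b * aux), (b * a)) == min(aux, aux)) -> false; ((-aux) >= abs(a)) -> false; tmp = 1; res = 0; [i=1]; res = 0; [i=2]; res = 0; [i=3]; res = 0; [i=4]; res = 0; [i=5]; res = 0; return -1
compute2: tmp = 1; aux = -2; (min((b * aux), (b * a)) == min(aux, (1 * aux))) -> false; (abs(a) <= (-aux)) -> true; tmp = 2; res = 0; [i=1]; res = 0; [i=2]; res = 0; [i=3]; res = 0; [i=4]; res = 0; [i=5]; res = 0; return -2
verdict: not equivalent; witness: a=-2, b=-1


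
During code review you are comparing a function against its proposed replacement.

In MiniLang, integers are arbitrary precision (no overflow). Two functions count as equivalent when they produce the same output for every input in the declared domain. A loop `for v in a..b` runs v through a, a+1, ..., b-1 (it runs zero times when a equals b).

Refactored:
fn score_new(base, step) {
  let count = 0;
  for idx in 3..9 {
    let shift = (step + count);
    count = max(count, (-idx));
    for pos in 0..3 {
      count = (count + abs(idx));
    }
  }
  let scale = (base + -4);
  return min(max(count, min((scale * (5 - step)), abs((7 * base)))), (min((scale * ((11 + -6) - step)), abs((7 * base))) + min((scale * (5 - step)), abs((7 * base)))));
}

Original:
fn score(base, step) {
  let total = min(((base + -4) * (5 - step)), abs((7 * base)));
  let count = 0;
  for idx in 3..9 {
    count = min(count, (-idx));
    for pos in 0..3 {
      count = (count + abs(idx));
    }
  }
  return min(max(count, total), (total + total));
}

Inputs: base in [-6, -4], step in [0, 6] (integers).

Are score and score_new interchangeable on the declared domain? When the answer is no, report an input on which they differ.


Evaluate both at base=-6, step=6.
score: total=10, then count=0, then (idx=3), then count=-3, then (pos=0), then count=0, then (pos=1), then count=3, then (pos=2), then count=6, then (idx=4), then count=-4, then (pos=0), then count=0, then (pos=1), then count=4, then (pos=2), then count=8, then (idx=5), then count=-5, then (pos=0), then count=0, then (pos=1), then count=5, then (pos=2), then count=10, then (idx=6), then count=-6, then (pos=0), then count=0, then (pos=1), then count=6, then (pos=2), then count=12, then (idx=7), then count=-7, then (pos=0), then count=0, then (pos=1), then count=7, then (pos=2), then count=14, then (idx=8), then count=-8, then (pos=0), then count=0, then (pos=1), then count=8, then (pos=2), then count=16, then returns 16
score_new: count=0, then (idx=3), then shift=6, then count=0, then (pos=0), then count=3, then (pos=1), then count=6, then (pos=2), then count=9, then (idx=4), then shift=15, then count=9, then (pos=0), then count=13, then (pos=1), then count=17, then (pos=2), then count=21, then (idx=5), then shift=27, then count=21, then (pos=0), then count=26, then (pos=1), then count=31, then (pos=2), then count=36, then (idx=6), then shift=42, then count=36, then (pos=0), then count=42, then (pos=1), then count=48, then (pos=2), then count=54, then (idx=7), then shift=60, then count=54, then (pos=0), then count=61, then (pos=1), then count=68, then (pos=2), then count=75, then (idx=8), then shift=81, then count=75, then (pos=0), then count=83, then (pos=1), then count=91, then (pos=2), then count=99, then scale=-10, then returns 20
16 against 20: the behavior changed.
verdict: not equivalent; witness: base=-6, step=6


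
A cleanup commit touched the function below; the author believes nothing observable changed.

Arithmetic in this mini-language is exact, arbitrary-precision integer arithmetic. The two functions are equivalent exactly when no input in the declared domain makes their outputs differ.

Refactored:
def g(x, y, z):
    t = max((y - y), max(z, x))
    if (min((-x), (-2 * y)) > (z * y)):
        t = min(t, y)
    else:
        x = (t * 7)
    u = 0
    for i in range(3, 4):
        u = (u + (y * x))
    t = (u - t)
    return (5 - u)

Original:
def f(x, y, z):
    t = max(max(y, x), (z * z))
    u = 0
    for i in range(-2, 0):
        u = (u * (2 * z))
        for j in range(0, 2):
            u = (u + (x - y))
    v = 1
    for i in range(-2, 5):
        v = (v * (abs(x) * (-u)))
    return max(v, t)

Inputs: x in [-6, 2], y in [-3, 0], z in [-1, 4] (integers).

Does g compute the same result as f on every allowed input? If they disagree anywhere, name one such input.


There is a counterexample at x=-6, y=-3, z=-1: 1 on one side, -13 on the other.
f: t := 1 | u := 0 | iter i=-2: | u := 0 | iter j=0: | u := -3 | iter j=1: | u := -6 | iter i=-1: | u := 12 | iter j=0: | u := 9 | iter j=1: | u := 6 | v := 1 | iter i=-2: | v := -36 | iter i=-1: | v := 1296 | iter i=0: | v := -46656 | iter i=1: | v := 1679616 | iter i=2: | v := -60466176 | iter i=3: | v := 2176782336 | iter i=4: | v := -78364164096 | result 1
g: t := 0 | (min((-x), (-2 * y)) > (z * y)): true | t := -3 | u := 0 | iter i=3: | u := 18 | t := 21 | result -13
verdict: not equivalent; witness: x=-6, y=-3, z=-1


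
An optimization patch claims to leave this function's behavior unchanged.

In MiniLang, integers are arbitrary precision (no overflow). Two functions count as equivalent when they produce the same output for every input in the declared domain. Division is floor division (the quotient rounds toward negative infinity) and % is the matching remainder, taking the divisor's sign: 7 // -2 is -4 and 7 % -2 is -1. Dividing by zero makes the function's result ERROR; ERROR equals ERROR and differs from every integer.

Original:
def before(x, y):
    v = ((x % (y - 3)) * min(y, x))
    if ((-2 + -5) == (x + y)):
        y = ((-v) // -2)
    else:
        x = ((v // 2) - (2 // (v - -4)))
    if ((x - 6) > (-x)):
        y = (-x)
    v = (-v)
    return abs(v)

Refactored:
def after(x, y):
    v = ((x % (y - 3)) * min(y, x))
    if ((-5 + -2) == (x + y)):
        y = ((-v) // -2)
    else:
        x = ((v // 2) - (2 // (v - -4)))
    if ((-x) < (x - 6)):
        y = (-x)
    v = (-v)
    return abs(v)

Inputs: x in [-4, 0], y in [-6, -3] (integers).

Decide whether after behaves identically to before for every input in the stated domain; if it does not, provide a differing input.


Reading the diff, among the changes: comparison usage differs.
Tracing x=-1, y=-5: before: v becomes 5; next ((-2 + -5) == (x + y)) evaluates to false; next x becomes 2; next ((x - 6) > (-x)) evaluates to false; next v becomes -5; next final value 5 | after: v becomes 5; next ((-5 + -2) == (x + y)) evaluates to false; next x becomes 2; next ((-x) < (x - 6)) evaluates to false; next v becomes -5; next final value 5 — matching result 5.
An exhaustive pass over the 20 declared inputs shows identical outputs.
verdict: equivalent


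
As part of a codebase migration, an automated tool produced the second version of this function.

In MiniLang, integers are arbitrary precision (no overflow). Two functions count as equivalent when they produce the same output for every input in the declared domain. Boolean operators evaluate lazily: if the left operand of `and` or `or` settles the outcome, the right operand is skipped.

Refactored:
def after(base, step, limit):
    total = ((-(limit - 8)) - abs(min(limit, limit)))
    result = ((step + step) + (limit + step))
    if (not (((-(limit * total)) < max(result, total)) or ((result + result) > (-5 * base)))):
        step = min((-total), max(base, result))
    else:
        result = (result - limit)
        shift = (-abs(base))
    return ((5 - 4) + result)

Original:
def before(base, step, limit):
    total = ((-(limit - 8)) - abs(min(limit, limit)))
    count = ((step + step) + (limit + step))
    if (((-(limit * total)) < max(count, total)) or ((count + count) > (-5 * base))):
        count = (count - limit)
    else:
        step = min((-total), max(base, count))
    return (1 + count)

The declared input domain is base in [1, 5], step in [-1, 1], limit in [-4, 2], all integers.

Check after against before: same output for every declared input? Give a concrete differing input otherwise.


Behavior is preserved: although min/max/abs usage differs; and constant usage differs; and boolean connective usage differs; and statement counts differ; and local variable names differ; and arithmetic usage differs, the outputs never diverge.
Spot check at base=3, step=0, limit=-4 — before: total := 8 | count := -4 | (((-(limit * total)) < max(count, total)) or ((count + count) > (-5 * base))): true | count := 0 | result 1. after: total := 8 | result := -4 | (not (((-(limit * total)) < max(result, total)) or ((result + result) > (-5 * base)))): false | result := 0 | shift := -3 | result 1. Both give 1.
Checked all 105 inputs in the declared domain: the outputs agree on every one.
verdict: equivalent


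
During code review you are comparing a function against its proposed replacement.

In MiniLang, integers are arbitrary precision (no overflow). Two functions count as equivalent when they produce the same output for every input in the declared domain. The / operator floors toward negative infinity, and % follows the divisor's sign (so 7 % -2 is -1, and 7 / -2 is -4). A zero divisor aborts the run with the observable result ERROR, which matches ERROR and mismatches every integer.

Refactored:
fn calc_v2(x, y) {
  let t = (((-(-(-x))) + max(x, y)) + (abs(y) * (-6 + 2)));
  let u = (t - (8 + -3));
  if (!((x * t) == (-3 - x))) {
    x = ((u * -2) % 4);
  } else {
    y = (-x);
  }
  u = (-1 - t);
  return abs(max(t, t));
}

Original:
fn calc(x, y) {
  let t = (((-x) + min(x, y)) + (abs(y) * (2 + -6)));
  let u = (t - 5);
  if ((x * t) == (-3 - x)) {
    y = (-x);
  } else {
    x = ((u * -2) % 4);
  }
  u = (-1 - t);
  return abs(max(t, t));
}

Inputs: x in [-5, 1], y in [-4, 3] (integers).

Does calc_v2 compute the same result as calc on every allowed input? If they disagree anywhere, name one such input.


Run the pair on x=-5, y=-4.
calc: t := -16 | u := -21 | ((x * t) == (-3 - x)): false | x := 2 | u := 15 | result 16
calc_v2: t := -15 | u := -20 | (!((x * t) == (-3 - x))): true | x := 0 | u := 14 | result 15
16 and 15 differ, so these are not the same function on this domain.
verdict: not equivalent; witness: x=-5, y=-4


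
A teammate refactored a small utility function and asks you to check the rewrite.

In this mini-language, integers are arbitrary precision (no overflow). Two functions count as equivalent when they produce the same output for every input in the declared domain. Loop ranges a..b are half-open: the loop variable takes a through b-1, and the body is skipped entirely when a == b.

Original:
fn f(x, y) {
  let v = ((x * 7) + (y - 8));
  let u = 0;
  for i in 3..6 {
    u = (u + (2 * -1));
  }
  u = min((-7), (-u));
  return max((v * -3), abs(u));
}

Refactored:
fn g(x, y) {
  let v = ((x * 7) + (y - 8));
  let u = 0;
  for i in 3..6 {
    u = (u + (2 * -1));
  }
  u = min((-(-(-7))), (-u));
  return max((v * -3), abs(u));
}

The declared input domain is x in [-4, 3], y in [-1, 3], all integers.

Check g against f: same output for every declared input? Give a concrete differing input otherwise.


Although same computation, different form, 40/40 inputs agree.
verdict: equivalent


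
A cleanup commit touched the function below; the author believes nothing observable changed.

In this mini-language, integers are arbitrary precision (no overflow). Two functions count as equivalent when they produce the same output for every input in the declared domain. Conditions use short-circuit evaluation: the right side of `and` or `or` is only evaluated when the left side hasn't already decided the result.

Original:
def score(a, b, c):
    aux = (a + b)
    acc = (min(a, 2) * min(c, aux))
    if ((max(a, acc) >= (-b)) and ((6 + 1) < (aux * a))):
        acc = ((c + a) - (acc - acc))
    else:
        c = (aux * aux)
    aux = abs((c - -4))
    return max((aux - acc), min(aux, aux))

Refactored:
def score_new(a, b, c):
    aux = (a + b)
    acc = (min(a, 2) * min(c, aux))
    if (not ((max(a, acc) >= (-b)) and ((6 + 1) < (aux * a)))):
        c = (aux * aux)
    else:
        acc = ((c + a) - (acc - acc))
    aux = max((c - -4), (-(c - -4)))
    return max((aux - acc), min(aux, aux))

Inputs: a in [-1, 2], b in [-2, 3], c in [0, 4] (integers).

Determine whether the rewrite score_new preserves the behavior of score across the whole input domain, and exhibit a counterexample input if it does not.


Changes here: constant usage differs, and arithmetic usage differs, and min/max/abs usage differs, and boolean connective usage differs; the full 120-point sweep finds no disagreement.
verdict: equivalent


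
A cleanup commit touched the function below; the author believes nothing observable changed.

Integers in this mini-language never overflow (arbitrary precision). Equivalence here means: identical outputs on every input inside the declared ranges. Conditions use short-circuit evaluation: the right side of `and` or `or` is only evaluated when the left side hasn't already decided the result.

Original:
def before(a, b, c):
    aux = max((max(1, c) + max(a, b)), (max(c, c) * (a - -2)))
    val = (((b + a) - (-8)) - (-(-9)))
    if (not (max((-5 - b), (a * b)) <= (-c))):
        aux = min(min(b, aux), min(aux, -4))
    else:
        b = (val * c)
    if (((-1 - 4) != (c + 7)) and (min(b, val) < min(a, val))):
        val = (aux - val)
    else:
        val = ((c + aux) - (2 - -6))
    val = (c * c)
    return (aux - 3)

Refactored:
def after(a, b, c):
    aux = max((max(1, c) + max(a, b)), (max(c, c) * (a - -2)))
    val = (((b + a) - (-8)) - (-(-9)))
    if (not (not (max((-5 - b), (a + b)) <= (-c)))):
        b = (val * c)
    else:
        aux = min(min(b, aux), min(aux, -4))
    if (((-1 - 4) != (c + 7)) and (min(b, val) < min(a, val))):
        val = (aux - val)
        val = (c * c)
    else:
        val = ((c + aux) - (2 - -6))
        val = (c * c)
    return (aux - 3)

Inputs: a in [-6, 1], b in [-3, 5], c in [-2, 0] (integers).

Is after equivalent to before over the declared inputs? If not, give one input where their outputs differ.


Consider the input a=-6, b=-3, c=-2.
before: aux=8, then val=-10, then (not (max((-5 - b), (a * b)) <= (-c))) is true, then aux=-4, then (((-1 - 4) != (c + 7)) and (min(b, val) < min(a, val))) is false, then val=-14, then val=4, then returns -7
after: aux=8, then val=-10, then (not (not (max((-5 - b), (a + b)) <= (-c)))) is true, then b=20, then (((-1 - 4) != (c + 7)) and (min(b, val) < min(a, val))) is false, then val=-2, then val=4, then returns 5
-7 != 5, so the rewrite changes behavior.
verdict: not equivalent; witness: a=-6, b=-3, c=-2


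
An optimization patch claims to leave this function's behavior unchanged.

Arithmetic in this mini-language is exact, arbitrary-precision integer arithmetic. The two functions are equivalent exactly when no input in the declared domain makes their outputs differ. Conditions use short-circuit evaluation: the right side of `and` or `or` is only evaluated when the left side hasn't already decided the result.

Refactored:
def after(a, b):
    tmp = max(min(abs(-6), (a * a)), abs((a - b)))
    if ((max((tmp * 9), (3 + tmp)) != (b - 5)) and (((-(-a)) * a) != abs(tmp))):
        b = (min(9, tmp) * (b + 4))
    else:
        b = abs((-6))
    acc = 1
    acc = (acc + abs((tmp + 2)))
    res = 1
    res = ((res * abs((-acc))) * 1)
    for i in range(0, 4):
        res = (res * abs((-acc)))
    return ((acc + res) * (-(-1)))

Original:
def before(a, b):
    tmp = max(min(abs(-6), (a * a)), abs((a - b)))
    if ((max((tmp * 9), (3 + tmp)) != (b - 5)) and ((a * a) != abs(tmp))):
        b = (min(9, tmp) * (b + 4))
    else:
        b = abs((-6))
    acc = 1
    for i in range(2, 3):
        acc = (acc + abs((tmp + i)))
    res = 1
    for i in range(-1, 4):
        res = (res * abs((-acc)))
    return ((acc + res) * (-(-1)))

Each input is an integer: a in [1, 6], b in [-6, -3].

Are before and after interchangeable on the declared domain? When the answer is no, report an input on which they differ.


Comparing the listings, the differences include: min/max/abs usage differs, plus constant usage differs, plus arithmetic usage differs, plus loop structure differs.
Tracing a=2, b=-3: before: tmp := 5 | ((max((tmp * 9), (3 + tmp)) != (b - 5)) and ((a * a) != abs(tmp))): true | b := 5 | acc := 1 | iter i=2: | acc := 8 | res := 1 | iter i=-1: | res := 8 | iter i=0: | res := 64 | iter i=1: | res := 512 | iter i=2: | res := 4096 | iter i=3: | res := 32768 | result 32776 | after: tmp := 5 | ((max((tmp * 9), (3 + tmp)) != (b - 5)) and (((-(-a)) * a) != abs(tmp))): true | b := 5 | acc := 1 | acc := 8 | res := 1 | res := 8 | iter i=0: | res := 64 | iter i=1: | res := 512 | iter i=2: | res := 4096 | iter i=3: | res := 32768 | result 32776 — matching result 32776.
Sweeping the whole domain (24 inputs) finds no disagreement.
verdict: equivalent


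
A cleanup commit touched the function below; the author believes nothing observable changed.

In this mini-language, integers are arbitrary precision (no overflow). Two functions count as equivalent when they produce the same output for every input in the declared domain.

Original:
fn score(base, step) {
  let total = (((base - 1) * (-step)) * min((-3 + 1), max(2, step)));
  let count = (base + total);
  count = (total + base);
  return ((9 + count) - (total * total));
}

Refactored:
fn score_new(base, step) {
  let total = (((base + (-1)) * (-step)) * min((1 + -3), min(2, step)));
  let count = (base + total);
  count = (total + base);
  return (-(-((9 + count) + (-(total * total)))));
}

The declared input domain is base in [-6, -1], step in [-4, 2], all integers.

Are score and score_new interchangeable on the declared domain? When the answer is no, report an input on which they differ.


Try base=-6, step=-4.
score: total := 56 | count := 50 | count := 50 | result -3077
score_new: total := 112 | count := 106 | count := 106 | result -12429
-3077 vs -12429 — the two versions disagree here.
verdict: not equivalent; witness: base=-6, step=-4


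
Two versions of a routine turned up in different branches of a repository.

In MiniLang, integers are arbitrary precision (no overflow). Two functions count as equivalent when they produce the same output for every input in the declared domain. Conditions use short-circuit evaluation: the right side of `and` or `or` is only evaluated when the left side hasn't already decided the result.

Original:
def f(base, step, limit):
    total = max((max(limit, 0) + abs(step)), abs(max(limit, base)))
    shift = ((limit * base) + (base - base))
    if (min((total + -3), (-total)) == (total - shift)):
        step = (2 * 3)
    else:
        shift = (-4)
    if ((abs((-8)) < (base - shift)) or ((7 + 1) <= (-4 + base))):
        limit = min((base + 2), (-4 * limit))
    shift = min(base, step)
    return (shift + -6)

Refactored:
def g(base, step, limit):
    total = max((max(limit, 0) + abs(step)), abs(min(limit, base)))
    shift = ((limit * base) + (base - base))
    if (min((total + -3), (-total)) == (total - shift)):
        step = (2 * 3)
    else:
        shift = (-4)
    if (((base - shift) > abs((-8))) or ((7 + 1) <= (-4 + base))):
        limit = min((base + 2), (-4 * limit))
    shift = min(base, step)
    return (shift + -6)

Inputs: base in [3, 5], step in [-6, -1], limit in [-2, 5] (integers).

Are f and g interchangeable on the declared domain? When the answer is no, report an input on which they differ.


Input base=4, step=-1, limit=1: -7 from f versus -2 from g.
verdict: not equivalent; witness: base=4, step=-1, limit=1


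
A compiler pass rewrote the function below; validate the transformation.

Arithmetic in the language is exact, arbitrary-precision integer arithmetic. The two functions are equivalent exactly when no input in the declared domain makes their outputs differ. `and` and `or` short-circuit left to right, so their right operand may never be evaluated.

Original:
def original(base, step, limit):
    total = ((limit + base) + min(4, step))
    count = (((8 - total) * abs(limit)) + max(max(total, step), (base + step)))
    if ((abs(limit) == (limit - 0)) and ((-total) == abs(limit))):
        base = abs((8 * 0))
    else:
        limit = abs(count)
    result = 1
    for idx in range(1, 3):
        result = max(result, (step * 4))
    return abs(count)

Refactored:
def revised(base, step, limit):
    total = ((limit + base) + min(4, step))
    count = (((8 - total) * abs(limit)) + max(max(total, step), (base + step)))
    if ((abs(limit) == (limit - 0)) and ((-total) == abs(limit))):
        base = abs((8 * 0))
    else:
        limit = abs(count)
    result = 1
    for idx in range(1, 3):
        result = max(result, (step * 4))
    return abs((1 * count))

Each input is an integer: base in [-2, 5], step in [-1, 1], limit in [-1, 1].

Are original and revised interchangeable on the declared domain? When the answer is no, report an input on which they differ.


Differences: constant usage differs, and arithmetic usage differs — yet all 72 inputs agree.
verdict: equivalent


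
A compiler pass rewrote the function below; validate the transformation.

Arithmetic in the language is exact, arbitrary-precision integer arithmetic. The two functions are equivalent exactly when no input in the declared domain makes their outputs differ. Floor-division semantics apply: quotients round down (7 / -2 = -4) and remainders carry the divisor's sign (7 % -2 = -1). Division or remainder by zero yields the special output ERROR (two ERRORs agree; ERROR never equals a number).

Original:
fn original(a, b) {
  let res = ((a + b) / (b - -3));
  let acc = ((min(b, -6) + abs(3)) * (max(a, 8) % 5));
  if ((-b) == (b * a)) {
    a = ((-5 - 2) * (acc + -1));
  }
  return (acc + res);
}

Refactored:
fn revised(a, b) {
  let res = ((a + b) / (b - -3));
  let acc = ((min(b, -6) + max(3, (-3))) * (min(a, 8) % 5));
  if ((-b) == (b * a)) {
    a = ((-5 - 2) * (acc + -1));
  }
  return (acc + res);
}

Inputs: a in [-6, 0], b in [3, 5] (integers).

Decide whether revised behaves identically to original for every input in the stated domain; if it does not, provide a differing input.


Run the pair on a=-6, b=3.
original: res = -1; acc = -9; ((-b) == (b * a)) -> false; return -10
revised: res = -1; acc = -12; ((-b) == (b * a)) -> false; return -13
-10 and -13 differ, so these are not the same function on this domain.
verdict: not equivalent; witness: a=-6, b=3


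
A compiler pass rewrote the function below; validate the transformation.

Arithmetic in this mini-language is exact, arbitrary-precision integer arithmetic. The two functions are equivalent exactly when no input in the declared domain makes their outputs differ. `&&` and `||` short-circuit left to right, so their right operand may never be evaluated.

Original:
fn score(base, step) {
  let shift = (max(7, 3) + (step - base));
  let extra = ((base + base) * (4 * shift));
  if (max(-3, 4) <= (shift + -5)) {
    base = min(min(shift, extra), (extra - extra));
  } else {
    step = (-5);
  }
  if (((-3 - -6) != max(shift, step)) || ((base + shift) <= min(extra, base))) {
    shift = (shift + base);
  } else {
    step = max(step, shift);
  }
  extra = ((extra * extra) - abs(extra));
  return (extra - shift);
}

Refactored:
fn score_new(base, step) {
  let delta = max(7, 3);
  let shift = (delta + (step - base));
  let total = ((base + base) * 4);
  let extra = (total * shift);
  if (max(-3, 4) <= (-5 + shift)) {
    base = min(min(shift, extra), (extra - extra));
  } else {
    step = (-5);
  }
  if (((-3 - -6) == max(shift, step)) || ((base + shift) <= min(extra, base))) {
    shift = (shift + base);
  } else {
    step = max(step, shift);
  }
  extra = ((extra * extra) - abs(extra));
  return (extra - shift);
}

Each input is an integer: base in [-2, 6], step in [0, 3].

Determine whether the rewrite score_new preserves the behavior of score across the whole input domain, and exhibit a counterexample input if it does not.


Run the pair on base=-2, step=0.
score: shift becomes 9; next extra becomes -144; next (max(-3, 4) <= (shift + -5)) evaluates to true; next base becomes -144; next (((-3 - -6) != max(shift, step)) || ((base + shift) <= min(extra, base))) evaluates to true; next shift becomes -135; next extra becomes 20592; next final value 20727
score_new: delta becomes 7; next shift becomes 9; next total becomes -16; next extra becomes -144; next (max(-3, 4) <= (-5 + shift)) evaluates to true; next base becomes -144; next (((-3 - -6) == max(shift, step)) || ((base + shift) <= min(extra, base))) evaluates to false; next step becomes 9; next extra becomes 20592; next final value 20583
20727 vs 20583 — the two versions disagree here.
verdict: not equivalent; witness: base=-2, step=0


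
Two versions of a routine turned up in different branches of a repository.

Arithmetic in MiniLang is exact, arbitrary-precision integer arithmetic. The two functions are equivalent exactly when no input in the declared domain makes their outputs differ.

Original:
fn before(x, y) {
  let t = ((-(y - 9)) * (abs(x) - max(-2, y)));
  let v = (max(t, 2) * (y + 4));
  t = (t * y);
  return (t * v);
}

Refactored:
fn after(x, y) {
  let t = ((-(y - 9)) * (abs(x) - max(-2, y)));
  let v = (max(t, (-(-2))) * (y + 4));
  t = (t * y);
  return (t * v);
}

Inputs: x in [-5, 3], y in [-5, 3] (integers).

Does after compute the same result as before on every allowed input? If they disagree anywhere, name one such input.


The two are interchangeable: same computation, different form, and every declared input agrees.
As a probe, take x=-4, y=-5: before runs t = 84; v = -84; t = -420; return 35280; after runs t = 84; v = -84; t = -420; return 35280; both end at 35280.
Sweeping the whole domain (81 inputs) finds no disagreement.
verdict: equivalent


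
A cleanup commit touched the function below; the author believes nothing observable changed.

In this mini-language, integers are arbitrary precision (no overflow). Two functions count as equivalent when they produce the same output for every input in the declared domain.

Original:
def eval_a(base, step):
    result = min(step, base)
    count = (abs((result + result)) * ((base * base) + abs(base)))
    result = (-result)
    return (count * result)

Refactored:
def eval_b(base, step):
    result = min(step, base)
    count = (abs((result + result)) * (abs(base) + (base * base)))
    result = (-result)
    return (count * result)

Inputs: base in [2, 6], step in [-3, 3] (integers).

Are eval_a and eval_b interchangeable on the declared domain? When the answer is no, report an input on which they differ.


The two versions differ — the changes include same computation, different form.
Tracing base=6, step=-3: eval_a: result=-3, then count=252, then result=3, then returns 756 | eval_b: result=-3, then count=252, then result=3, then returns 756 — matching result 756.
An exhaustive pass over the 35 declared inputs shows identical outputs.
verdict: equivalent


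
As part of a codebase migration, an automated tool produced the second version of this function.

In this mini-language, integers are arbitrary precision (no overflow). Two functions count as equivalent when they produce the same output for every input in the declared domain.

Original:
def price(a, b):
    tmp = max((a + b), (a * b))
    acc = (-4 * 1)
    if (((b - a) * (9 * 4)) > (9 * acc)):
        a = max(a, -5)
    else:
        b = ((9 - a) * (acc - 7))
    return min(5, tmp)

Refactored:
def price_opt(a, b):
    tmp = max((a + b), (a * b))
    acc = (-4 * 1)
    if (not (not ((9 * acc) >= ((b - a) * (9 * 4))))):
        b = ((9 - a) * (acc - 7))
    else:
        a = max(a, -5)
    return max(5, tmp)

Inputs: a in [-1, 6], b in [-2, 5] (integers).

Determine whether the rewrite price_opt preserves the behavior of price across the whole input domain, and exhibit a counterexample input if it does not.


Evaluate both at a=-1, b=-2.
price: tmp becomes 2; next acc becomes -4; next (((b - a) * (9 * 4)) > (9 * acc)) evaluates to false; next b becomes -110; next final value 2
price_opt: tmp becomes 2; next acc becomes -4; next (not (not ((9 * acc) >= ((b - a) * (9 * 4))))) evaluates to true; next b becomes -110; next final value 5
2 vs 5 — the two versions disagree here.
verdict: not equivalent; witness: a=-1, b=-2


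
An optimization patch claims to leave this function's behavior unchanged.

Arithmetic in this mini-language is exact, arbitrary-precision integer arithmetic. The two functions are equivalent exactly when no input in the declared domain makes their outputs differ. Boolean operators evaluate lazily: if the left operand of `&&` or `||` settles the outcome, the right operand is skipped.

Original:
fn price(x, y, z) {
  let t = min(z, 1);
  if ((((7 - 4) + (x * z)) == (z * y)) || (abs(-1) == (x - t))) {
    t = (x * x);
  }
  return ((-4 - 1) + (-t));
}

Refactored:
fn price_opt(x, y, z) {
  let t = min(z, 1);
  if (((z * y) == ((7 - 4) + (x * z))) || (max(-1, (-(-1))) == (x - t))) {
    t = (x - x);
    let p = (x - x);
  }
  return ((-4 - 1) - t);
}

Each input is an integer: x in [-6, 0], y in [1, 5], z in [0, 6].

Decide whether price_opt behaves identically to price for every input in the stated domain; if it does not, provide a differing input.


Take x=-2, y=1, z=1.
price: t=1, then ((((7 - 4) + (x * z)) == (z * y)) || (abs(-1) == (x - t))) is true, then t=4, then returns -9
price_opt: t=1, then (((z * y) == ((7 - 4) + (x * z))) || (max(-1, (-(-1))) == (x - t))) is true, then t=0, then p=0, then returns -5
-9 against -5: the behavior changed.
verdict: not equivalent; witness: x=-2, y=1, z=1


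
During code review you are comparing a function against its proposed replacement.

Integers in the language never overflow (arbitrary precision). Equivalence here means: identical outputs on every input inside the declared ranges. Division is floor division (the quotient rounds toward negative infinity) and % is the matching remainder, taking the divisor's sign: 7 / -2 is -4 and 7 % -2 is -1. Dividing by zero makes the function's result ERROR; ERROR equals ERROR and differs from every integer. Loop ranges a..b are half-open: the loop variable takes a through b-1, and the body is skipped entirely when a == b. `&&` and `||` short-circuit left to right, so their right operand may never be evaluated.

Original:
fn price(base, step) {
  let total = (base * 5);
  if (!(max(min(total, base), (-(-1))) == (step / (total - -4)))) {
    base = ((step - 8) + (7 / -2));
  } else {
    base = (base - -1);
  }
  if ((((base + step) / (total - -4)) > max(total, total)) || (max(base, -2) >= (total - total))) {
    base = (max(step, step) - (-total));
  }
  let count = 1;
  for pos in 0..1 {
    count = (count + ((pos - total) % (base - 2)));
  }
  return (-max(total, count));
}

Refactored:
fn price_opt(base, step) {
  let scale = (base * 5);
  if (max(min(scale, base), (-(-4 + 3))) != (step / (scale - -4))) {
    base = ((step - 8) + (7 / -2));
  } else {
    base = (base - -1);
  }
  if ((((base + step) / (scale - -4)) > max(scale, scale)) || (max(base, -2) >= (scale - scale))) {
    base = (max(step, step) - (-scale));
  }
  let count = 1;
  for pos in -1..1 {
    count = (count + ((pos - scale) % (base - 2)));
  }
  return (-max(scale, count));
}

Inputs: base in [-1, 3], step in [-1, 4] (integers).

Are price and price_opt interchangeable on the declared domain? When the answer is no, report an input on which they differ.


Take base=-1, step=-1.
price: total = -5; (!(max(min(total, base), (-(-1))) == (step / (total - -4)))) -> false; base = 0; ((((base + step) / (total - -4)) > max(total, total)) || (max(base, -2) >= (total - total))) -> true; base = -6; count = 1; [pos=0]; count = -2; return 2
price_opt: scale = -5; (max(min(scale, base), (-(-4 + 3))) != (step / (scale - -4))) -> false; base = 0; ((((base + step) / (scale - -4)) > max(scale, scale)) || (max(base, -2) >= (scale - scale))) -> true; base = -6; count = 1; [pos=-1]; count = -3; [pos=0]; count = -6; return 5
2 vs 5 — the two versions disagree here.
verdict: not equivalent; witness: base=-1, step=-1


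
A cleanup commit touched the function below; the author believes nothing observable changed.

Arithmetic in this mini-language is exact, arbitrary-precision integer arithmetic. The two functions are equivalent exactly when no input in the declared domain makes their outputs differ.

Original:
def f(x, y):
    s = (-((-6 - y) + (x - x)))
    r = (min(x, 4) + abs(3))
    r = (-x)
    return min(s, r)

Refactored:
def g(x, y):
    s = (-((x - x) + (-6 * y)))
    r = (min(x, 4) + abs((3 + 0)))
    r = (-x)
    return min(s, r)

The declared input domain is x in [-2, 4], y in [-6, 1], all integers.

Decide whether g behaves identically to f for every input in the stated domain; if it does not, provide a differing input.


Try x=-2, y=-6.
f: s=0, then r=1, then r=2, then returns 0
g: s=-36, then r=1, then r=2, then returns -36
0 against -36: the behavior changed.
verdict: not equivalent; witness: x=-2, y=-6


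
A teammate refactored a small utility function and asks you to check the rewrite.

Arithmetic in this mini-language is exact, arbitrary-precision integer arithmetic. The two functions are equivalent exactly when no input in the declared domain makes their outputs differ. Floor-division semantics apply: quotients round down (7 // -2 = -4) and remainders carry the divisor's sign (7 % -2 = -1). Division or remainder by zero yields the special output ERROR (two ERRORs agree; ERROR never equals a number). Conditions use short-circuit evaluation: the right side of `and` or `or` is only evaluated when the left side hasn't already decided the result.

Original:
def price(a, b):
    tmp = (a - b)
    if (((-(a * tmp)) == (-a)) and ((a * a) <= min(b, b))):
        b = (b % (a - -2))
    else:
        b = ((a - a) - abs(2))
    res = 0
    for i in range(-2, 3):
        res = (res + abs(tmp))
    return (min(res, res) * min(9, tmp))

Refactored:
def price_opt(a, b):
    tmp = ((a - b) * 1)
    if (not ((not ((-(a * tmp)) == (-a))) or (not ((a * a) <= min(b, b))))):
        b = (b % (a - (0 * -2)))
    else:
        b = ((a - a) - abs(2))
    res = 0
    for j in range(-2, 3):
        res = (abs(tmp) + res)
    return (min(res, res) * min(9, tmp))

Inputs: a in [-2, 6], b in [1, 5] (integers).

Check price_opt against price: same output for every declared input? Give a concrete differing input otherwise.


Input a=0, b=1: -5 from price versus ERROR from price_opt.
verdict: not equivalent; witness: a=0, b=1
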